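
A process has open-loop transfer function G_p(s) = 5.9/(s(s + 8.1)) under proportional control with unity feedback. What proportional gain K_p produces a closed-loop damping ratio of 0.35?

Closed-loop characteristic equation: s² + 8.1s + K_p·5.9 = 0.
So ω_n = √(5.9K_p) and 2ζω_n = 8.1, giving ζ = 8.1/(2√(5.9K_p)).
Setting ζ = 0.35: √(5.9K_p) = 8.1/(2·0.35) = 11.57, so K_p = 133.9/5.9 = 22.7.

K_p = 22.7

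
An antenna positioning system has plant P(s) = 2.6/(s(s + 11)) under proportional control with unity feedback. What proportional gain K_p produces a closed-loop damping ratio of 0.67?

Closed-loop characteristic equation: s² + 11s + K_p·2.6 = 0.
So ω_n = √(2.6K_p) and 2ζω_n = 11, giving ζ = 11/(2√(2.6K_p)).
Setting ζ = 0.67: √(2.6K_p) = 11/(2·0.67) = 8.209, so K_p = 67.39/2.6 = 25.9.

K_p = 25.9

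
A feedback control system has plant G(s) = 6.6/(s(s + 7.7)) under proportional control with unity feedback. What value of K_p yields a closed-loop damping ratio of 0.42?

K_p = 12.7

Closed-loop characteristic equation: s² + 7.7s + K_p·6.6 = 0.
So ω_n = √(6.6K_p) and 2ζω_n = 7.7, giving ζ = 7.7/(2√(6.6K_p)).
Setting ζ = 0.42: √(6.6K_p) = 7.7/(2·0.42) = 9.167, so K_p = 84.03/6.6 = 12.7.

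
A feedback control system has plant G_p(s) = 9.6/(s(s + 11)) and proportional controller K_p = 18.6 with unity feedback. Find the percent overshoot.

24.2%

From 1 + K_pG_p(s) = 0: s² + 11s + 178.6 = 0 ⇒ ω_n = 13.36, ζ = 0.4116.
%OS = 100·exp(−πζ/√(1−ζ²)) = 100·exp(−π·0.4116/√0.8306) = 24.2%.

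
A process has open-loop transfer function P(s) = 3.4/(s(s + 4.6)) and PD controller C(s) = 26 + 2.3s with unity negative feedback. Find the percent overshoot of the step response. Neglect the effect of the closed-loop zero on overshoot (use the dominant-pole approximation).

6.31%

Forward path: (26 + 2.3s)·3.4/(s(s+4.6)). The closed-loop characteristic equation is s² + (4.6 + 3.4·2.3)s + 3.4·26 = 0.
That is s² + 12.42s + 88.4 = 0, so ω_n = 9.402 rad/s and ζ = 12.42/(2·9.402) = 0.6605.
%OS = 100·exp(−πζ/√(1−ζ²)) = 6.31%.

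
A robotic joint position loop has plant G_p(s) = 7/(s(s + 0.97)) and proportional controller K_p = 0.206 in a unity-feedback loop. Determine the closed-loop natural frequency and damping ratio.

The closed-loop denominator is s(s+0.97) + 0.206·7 = s² + 0.97s + 1.442.
Matching s² + 2ζω_n s + ω_n²: ω_n = √1.442 = 1.201 rad/s and 2ζω_n = 0.97, so ζ = 0.97/(2·1.201) = 0.404.

ω_n = 1.2 rad/s, ζ = 0.404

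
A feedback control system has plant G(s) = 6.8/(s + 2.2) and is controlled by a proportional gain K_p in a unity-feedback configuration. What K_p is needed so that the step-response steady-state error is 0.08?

K_p = 3.72

For a type-0 loop with proportional control, e_ss = 1/(1 + K_p·G(0)).
G(0) = 3.091. Require 1/(1 + K_p·3.091) = 0.08, so 1 + 3.091·K_p = 12.5.
K_p = (12.5 − 1)/3.091 = 3.72.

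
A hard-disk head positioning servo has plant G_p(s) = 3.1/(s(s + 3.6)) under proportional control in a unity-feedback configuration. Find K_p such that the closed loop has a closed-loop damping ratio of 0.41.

Closed-loop characteristic equation: s² + 3.6s + K_p·3.1 = 0.
So ω_n = √(3.1K_p) and 2ζω_n = 3.6, giving ζ = 3.6/(2√(3.1K_p)).
Setting ζ = 0.41: √(3.1K_p) = 3.6/(2·0.41) = 4.39, so K_p = 19.27/3.1 = 6.22.

K_p = 6.22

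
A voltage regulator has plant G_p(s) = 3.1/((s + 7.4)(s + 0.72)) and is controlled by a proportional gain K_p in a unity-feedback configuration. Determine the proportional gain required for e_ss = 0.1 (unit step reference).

For a type-0 loop with proportional control, e_ss = 1/(1 + K_p·G_p(0)).
G_p(0) = 0.5818. Require 1/(1 + K_p·0.5818) = 0.1, so 1 + 0.5818·K_p = 10.
K_p = (10 − 1)/0.5818 = 15.5.

K_p = 15.5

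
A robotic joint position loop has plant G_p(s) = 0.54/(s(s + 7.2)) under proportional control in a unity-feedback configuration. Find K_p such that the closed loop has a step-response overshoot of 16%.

From %OS = 100·exp(−πζ/√(1−ζ²)) = 16%, ζ = −ln(0.16)/√(π²+ln²(0.16)) = 0.5039.
Characteristic equation s² + 7.2s + 0.54K_p = 0 gives ζ = 7.2/(2√(0.54K_p)).
Setting ζ = 0.5039: √(0.54K_p) = 7.2/(2·0.5039) = 7.145, so K_p = 51.05/0.54 = 94.5.

K_p = 94.5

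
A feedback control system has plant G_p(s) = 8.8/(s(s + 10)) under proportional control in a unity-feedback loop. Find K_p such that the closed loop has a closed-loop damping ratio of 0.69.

K_p = 5.97

Closed-loop characteristic equation: s² + 10s + K_p·8.8 = 0.
So ω_n = √(8.8K_p) and 2ζω_n = 10, giving ζ = 10/(2√(8.8K_p)).
Setting ζ = 0.69: √(8.8K_p) = 10/(2·0.69) = 7.246, so K_p = 52.51/8.8 = 5.97.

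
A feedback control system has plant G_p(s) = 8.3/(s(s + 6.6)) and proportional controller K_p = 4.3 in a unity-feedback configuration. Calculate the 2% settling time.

T_s ≈ 1.21 s

From 1 + K_pG_p(s) = 0: s² + 6.6s + 35.69 = 0 ⇒ ω_n = 5.974, ζ = 0.5524.
2% settling time T_s ≈ 4/(ζω_n) = 4/3.3 = 1.21 s.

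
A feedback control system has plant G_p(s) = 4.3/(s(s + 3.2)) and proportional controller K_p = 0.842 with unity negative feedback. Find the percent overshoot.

0.759%

Closed-loop characteristic equation: s² + 3.2s + 3.621 = 0, so ω_n = 1.903 rad/s and ζ = 3.2/(2·1.903) = 0.8409.
%OS = 100·exp(−πζ/√(1−ζ²)) = 100·exp(−π·0.8409/√0.2929) = 0.759%.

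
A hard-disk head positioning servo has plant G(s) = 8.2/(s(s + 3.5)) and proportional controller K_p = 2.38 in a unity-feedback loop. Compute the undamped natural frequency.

ω_n = 4.42 rad/s

1 + K_p·G(s) = 0 gives s² + 3.5s + 19.52 = 0.
So ω_n² = 19.52 ⇒ ω_n = 4.418 rad/s, and ζ = 3.5/(2ω_n) = 0.396.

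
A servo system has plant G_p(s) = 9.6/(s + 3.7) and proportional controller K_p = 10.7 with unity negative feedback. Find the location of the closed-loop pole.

s = -106.4

Closed-loop transfer function: T(s) = K_p·G_p(s)/(1 + K_p·G_p(s)) = 102.7/(s + 3.7 + 102.7) = 102.7/(s + 106.4).
The closed-loop pole is at s = −106.4.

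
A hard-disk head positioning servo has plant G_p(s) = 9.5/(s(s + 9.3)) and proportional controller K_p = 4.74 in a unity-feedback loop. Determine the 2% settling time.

The closed-loop denominator s² + 9.3s + 45.03 gives ω_n = √45.03 = 6.71 and ζ = 9.3/(2ω_n) = 0.693.
2% settling time T_s ≈ 4/(ζω_n) = 4/4.65 = 0.86 s.

T_s ≈ 0.86 s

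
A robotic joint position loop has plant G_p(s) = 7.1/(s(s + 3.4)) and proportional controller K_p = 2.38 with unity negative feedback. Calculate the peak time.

Closed-loop characteristic equation: s² + 3.4s + 16.9 = 0, so ω_n = 4.111 rad/s and ζ = 3.4/(2·4.111) = 0.4136.
Damped frequency ω_d = ω_n√(1−ζ²) = 3.743 rad/s, so peak time T_p = π/ω_d = 0.839 s.

T_p = 0.839 s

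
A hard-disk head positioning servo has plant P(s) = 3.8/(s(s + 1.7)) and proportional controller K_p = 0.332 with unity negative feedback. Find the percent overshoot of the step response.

2.63%

From 1 + K_pP(s) = 0: s² + 1.7s + 1.262 = 0 ⇒ ω_n = 1.123, ζ = 0.7568.
%OS = 100·exp(−πζ/√(1−ζ²)) = 100·exp(−π·0.7568/√0.4273) = 2.63%.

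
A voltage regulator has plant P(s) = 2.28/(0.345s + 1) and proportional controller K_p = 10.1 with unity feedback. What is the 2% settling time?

T_s ≈ 0.0574 s

Closed loop: T(s) = K_p·P/(1+K_p·P) = 23.03/(0.345s + 1 + 23.03), with pole at s = −(1 + 23.03)/0.345 = −69.65.
τ = 1/69.65 = 0.01436 s, so 2% settling time ≈ 4τ = 0.0574 s.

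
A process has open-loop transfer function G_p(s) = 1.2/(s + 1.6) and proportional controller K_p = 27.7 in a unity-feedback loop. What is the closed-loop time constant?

Closed-loop transfer function: T(s) = K_p·G_p(s)/(1 + K_p·G_p(s)) = 33.24/(s + 1.6 + 33.24) = 33.24/(s + 34.84).
Time constant τ = 1/34.84 = 0.0287 s.

τ = 0.0287 s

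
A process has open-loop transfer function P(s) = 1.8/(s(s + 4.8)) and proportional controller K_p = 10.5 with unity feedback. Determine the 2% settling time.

The closed-loop denominator s² + 4.8s + 18.9 gives ω_n = √18.9 = 4.347 and ζ = 4.8/(2ω_n) = 0.5521.
2% settling time T_s ≈ 4/(ζω_n) = 4/2.4 = 1.67 s.

T_s ≈ 1.67 s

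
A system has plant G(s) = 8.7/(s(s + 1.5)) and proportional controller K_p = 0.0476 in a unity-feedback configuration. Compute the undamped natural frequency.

1 + K_p·G(s) = 0 gives s² + 1.5s + 0.4141 = 0.
Matching s² + 2ζω_n s + ω_n²: ω_n = √0.4141 = 0.6435 rad/s and 2ζω_n = 1.5, so ζ = 1.5/(2·0.6435) = 1.17.

ω_n = 0.644 rad/s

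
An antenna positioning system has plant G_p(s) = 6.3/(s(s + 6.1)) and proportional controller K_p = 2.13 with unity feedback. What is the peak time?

T_p = 1.55 s

From 1 + K_pG_p(s) = 0: s² + 6.1s + 13.42 = 0 ⇒ ω_n = 3.663, ζ = 0.8326.
Damped frequency ω_d = ω_n√(1−ζ²) = 2.029 rad/s, so peak time T_p = π/ω_d = 1.55 s.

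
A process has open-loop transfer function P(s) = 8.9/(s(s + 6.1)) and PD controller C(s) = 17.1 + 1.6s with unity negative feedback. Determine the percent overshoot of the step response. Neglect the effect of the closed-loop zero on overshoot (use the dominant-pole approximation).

1.03%

Forward path: (17.1 + 1.6s)·8.9/(s(s+6.1)). The closed-loop characteristic equation is s² + (6.1 + 8.9·1.6)s + 8.9·17.1 = 0.
That is s² + 20.34s + 152.2 = 0, so ω_n = 12.34 rad/s and ζ = 20.34/(2·12.34) = 0.8244.
%OS = 100·exp(−πζ/√(1−ζ²)) = 1.03%.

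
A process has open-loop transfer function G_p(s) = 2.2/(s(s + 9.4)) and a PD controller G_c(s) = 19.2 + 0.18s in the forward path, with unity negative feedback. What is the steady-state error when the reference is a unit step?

The open loop G_c(s)G_p(s) has a pole at the origin (type 1), so the static position error constant is infinite and e_ss = 1/(1+∞) = 0.

0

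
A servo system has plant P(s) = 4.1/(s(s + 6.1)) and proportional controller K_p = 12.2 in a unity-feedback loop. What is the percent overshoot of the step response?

The closed-loop denominator s² + 6.1s + 50.02 gives ω_n = √50.02 = 7.072 and ζ = 6.1/(2ω_n) = 0.4312.
%OS = 100·exp(−πζ/√(1−ζ²)) = 100·exp(−π·0.4312/√0.814) = 22.3%.

22.3%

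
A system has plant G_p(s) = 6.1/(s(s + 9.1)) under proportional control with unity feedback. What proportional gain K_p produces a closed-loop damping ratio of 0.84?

K_p = 4.81

Closed-loop characteristic equation: s² + 9.1s + K_p·6.1 = 0.
So ω_n = √(6.1K_p) and 2ζω_n = 9.1, giving ζ = 9.1/(2√(6.1K_p)).
Setting ζ = 0.84: √(6.1K_p) = 9.1/(2·0.84) = 5.417, so K_p = 29.34/6.1 = 4.81.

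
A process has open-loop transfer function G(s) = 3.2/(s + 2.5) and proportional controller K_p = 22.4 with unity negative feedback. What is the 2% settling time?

T_s ≈ 0.0539 s

Closed-loop transfer function: T(s) = K_p·G(s)/(1 + K_p·G(s)) = 71.68/(s + 2.5 + 71.68) = 71.68/(s + 74.18).
Time constant τ = 1/74.18 = 0.01348 s, so the 2% settling time is about 4τ = 0.0539 s.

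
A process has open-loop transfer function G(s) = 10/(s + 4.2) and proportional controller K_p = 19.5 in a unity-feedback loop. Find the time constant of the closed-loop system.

Closed-loop transfer function: T(s) = K_p·G(s)/(1 + K_p·G(s)) = 195/(s + 4.2 + 195) = 195/(s + 199.2).
Time constant τ = 1/199.2 = 0.00502 s.

τ = 0.00502 s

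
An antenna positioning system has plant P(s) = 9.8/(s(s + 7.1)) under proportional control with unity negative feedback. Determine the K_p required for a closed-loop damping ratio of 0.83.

Closed-loop characteristic equation: s² + 7.1s + K_p·9.8 = 0.
So ω_n = √(9.8K_p) and 2ζω_n = 7.1, giving ζ = 7.1/(2√(9.8K_p)).
Setting ζ = 0.83: √(9.8K_p) = 7.1/(2·0.83) = 4.277, so K_p = 18.29/9.8 = 1.87.

K_p = 1.87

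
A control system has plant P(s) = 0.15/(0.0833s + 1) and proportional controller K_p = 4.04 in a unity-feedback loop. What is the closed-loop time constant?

τ = 0.0519 s

Closed loop: T(s) = K_p·P/(1+K_p·P) = 0.606/(0.0833s + 1 + 0.606), with pole at s = −(1 + 0.606)/0.0833 = −19.28.
Closed-loop time constant τ = 1/19.28 = 0.0519 s.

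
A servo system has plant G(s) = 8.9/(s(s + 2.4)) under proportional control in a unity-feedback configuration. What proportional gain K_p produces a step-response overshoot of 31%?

K_p = 1.33

From %OS = 100·exp(−πζ/√(1−ζ²)) = 31%, ζ = −ln(0.31)/√(π²+ln²(0.31)) = 0.3493.
Characteristic equation s² + 2.4s + 8.9K_p = 0 gives ζ = 2.4/(2√(8.9K_p)).
Setting ζ = 0.3493: √(8.9K_p) = 2.4/(2·0.3493) = 3.435, so K_p = 11.8/8.9 = 1.33.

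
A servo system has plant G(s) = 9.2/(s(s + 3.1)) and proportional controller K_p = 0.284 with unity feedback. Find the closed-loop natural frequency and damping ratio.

The closed-loop denominator is s(s+3.1) + 0.284·9.2 = s² + 3.1s + 2.613.
So ω_n² = 2.613 ⇒ ω_n = 1.616 rad/s, and ζ = 3.1/(2ω_n) = 0.959.

ω_n = 1.62 rad/s, ζ = 0.959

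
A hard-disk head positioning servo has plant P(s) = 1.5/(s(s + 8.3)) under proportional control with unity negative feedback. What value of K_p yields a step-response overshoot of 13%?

K_p = 38.7

From %OS = 100·exp(−πζ/√(1−ζ²)) = 13%, ζ = −ln(0.13)/√(π²+ln²(0.13)) = 0.5446.
Characteristic equation s² + 8.3s + 1.5K_p = 0 gives ζ = 8.3/(2√(1.5K_p)).
Setting ζ = 0.5446: √(1.5K_p) = 8.3/(2·0.5446) = 7.62, so K_p = 58.06/1.5 = 38.7.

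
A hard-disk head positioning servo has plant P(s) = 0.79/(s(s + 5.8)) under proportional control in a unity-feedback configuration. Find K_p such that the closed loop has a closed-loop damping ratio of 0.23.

Closed-loop characteristic equation: s² + 5.8s + K_p·0.79 = 0.
So ω_n = √(0.79K_p) and 2ζω_n = 5.8, giving ζ = 5.8/(2√(0.79K_p)).
Setting ζ = 0.23: √(0.79K_p) = 5.8/(2·0.23) = 12.61, so K_p = 159/0.79 = 201.

K_p = 201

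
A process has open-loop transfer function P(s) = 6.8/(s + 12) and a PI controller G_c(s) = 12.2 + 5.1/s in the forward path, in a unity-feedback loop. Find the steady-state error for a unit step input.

0

The open loop G_c(s)P(s) has a pole at the origin (type 1), so the static position error constant is infinite and e_ss = 1/(1+∞) = 0.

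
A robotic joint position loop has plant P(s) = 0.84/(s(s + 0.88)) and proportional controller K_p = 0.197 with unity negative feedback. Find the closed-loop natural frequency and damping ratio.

With unity feedback the closed-loop characteristic equation is s² + 0.88s + 0.197·0.84 = s² + 0.88s + 0.1655 = 0.
Matching s² + 2ζω_n s + ω_n²: ω_n = √0.1655 = 0.4068 rad/s and 2ζω_n = 0.88, so ζ = 0.88/(2·0.4068) = 1.08.

ω_n = 0.407 rad/s, ζ = 1.08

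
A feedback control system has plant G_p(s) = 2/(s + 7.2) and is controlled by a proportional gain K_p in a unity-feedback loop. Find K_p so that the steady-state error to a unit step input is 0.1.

K_p = 32.4

For a type-0 loop with proportional control, e_ss = 1/(1 + K_p·G_p(0)).
G_p(0) = 0.2778. Require 1/(1 + K_p·0.2778) = 0.1, so 1 + 0.2778·K_p = 10.
K_p = (10 − 1)/0.2778 = 32.4.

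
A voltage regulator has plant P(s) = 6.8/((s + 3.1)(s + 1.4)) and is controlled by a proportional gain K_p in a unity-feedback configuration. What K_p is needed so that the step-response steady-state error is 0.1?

The loop is type 0, so e_ss(step) = 1/(1 + K_pos) with K_pos = K_p·P(0).
P(0) = 1.567. Require 1/(1 + K_p·1.567) = 0.1, so 1 + 1.567·K_p = 10.
K_p = (10 − 1)/1.567 = 5.74.

K_p = 5.74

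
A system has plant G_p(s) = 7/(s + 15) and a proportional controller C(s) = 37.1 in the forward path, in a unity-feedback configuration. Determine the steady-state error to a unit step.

0.0546

The loop is type 0. Static position error constant K_pos = C(0)·G_p(0) = 37.1·0.4667 = 17.31.
Steady-state error to a unit step: e_ss = 1/(1+K_pos) = 1/18.31 = 0.0546.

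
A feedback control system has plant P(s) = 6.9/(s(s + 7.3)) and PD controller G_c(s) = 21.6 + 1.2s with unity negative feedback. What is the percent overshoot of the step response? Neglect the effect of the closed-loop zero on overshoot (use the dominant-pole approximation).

7.4%

Forward path: (21.6 + 1.2s)·6.9/(s(s+7.3)). The closed-loop characteristic equation is s² + (7.3 + 6.9·1.2)s + 6.9·21.6 = 0.
That is s² + 15.58s + 149 = 0, so ω_n = 12.21 rad/s and ζ = 15.58/(2·12.21) = 0.6381.
%OS = 100·exp(−πζ/√(1−ζ²)) = 7.4%.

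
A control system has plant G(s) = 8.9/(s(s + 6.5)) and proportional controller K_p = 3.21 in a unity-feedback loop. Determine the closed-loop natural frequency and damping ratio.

ω_n = 5.34 rad/s, ζ = 0.608

1 + K_p·G(s) = 0 gives s² + 6.5s + 28.57 = 0.
So ω_n² = 28.57 ⇒ ω_n = 5.345 rad/s, and ζ = 6.5/(2ω_n) = 0.608.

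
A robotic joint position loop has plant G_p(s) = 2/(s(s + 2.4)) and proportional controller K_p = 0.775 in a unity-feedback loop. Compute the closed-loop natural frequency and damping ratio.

ω_n = 1.24 rad/s, ζ = 0.964

1 + K_p·G_p(s) = 0 gives s² + 2.4s + 1.55 = 0.
So ω_n² = 1.55 ⇒ ω_n = 1.245 rad/s, and ζ = 2.4/(2ω_n) = 0.964.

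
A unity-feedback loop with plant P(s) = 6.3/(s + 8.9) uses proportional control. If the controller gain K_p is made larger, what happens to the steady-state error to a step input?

e_ss = 1/(1 + K_p·P(0)); a larger K_p raises the denominator, so e_ss decreases.

decrease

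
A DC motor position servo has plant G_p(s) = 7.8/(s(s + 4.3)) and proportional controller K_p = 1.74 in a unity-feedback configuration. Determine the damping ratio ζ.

The closed-loop denominator is s(s+4.3) + 1.74·7.8 = s² + 4.3s + 13.57.
Matching s² + 2ζω_n s + ω_n²: ω_n = √13.57 = 3.684 rad/s and 2ζω_n = 4.3, so ζ = 4.3/(2·3.684) = 0.584.

ζ = 0.584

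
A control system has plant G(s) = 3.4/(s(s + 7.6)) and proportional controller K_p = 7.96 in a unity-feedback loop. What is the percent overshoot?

From 1 + K_pG(s) = 0: s² + 7.6s + 27.06 = 0 ⇒ ω_n = 5.202, ζ = 0.7304.
%OS = 100·exp(−πζ/√(1−ζ²)) = 100·exp(−π·0.7304/√0.4664) = 3.47%.

3.47%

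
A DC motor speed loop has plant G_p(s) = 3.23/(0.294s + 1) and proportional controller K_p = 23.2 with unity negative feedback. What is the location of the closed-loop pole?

s = -258.3

Closed loop: T(s) = K_p·G_p/(1+K_p·G_p) = 74.94/(0.294s + 1 + 74.94), with pole at s = −(1 + 74.94)/0.294 = −258.3.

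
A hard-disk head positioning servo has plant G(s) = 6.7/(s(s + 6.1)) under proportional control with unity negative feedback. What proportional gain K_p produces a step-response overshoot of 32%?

From %OS = 100·exp(−πζ/√(1−ζ²)) = 32%, ζ = −ln(0.32)/√(π²+ln²(0.32)) = 0.341.
Characteristic equation s² + 6.1s + 6.7K_p = 0 gives ζ = 6.1/(2√(6.7K_p)).
Setting ζ = 0.341: √(6.7K_p) = 6.1/(2·0.341) = 8.945, so K_p = 80.02/6.7 = 11.9.

K_p = 11.9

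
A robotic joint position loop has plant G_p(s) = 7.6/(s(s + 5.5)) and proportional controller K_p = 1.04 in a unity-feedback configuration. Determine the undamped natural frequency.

ω_n = 2.81 rad/s

The closed-loop denominator is s(s+5.5) + 1.04·7.6 = s² + 5.5s + 7.904.
So ω_n² = 7.904 ⇒ ω_n = 2.811 rad/s, and ζ = 5.5/(2ω_n) = 0.978.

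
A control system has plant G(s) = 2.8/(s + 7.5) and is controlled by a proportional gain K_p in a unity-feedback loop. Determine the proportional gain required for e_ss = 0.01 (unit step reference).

The loop is type 0, so e_ss(step) = 1/(1 + K_pos) with K_pos = K_p·G(0).
G(0) = 0.3733. Require 1/(1 + K_p·0.3733) = 0.01, so 1 + 0.3733·K_p = 100.
K_p = (100 − 1)/0.3733 = 265.

K_p = 265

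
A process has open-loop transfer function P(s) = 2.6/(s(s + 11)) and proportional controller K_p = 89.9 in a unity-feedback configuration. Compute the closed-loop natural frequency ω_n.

1 + K_p·P(s) = 0 gives s² + 11s + 233.7 = 0.
So ω_n² = 233.7 ⇒ ω_n = 15.29 rad/s, and ζ = 11/(2ω_n) = 0.36.

ω_n = 15.3 rad/s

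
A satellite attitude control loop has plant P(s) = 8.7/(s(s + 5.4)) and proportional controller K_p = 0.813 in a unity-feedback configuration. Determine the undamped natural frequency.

ω_n = 2.66 rad/s

With unity feedback the closed-loop characteristic equation is s² + 5.4s + 0.813·8.7 = s² + 5.4s + 7.073 = 0.
Matching s² + 2ζω_n s + ω_n²: ω_n = √7.073 = 2.66 rad/s and 2ζω_n = 5.4, so ζ = 5.4/(2·2.66) = 1.02.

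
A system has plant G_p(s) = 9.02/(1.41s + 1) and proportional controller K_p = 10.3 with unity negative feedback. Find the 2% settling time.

T_s ≈ 0.0601 s

Closed loop: T(s) = K_p·G_p/(1+K_p·G_p) = 92.91/(1.41s + 1 + 92.91), with pole at s = −(1 + 92.91)/1.41 = −66.6.
τ = 1/66.6 = 0.01502 s, so 2% settling time ≈ 4τ = 0.0601 s.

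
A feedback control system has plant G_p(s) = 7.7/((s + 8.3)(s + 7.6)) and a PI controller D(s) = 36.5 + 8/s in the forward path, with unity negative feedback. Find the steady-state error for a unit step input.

The open loop D(s)G_p(s) has a pole at the origin (type 1), so the static position error constant is infinite and e_ss = 1/(1+∞) = 0.

0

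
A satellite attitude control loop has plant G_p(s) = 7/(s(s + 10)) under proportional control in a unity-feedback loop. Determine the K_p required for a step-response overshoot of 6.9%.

From %OS = 100·exp(−πζ/√(1−ζ²)) = 6.9%, ζ = −ln(0.069)/√(π²+ln²(0.069)) = 0.6481.
Characteristic equation s² + 10s + 7K_p = 0 gives ζ = 10/(2√(7K_p)).
Setting ζ = 0.6481: √(7K_p) = 10/(2·0.6481) = 7.715, so K_p = 59.52/7 = 8.5.

K_p = 8.5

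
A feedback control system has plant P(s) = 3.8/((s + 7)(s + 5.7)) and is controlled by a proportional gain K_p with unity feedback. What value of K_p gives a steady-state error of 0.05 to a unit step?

K_p = 200

The loop is type 0, so e_ss(step) = 1/(1 + K_pos) with K_pos = K_p·P(0).
P(0) = 0.09524. Require 1/(1 + K_p·0.09524) = 0.05, so 1 + 0.09524·K_p = 20.
K_p = (20 − 1)/0.09524 = 200.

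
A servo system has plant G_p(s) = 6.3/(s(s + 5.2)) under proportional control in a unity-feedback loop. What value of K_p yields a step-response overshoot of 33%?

K_p = 9.69

From %OS = 100·exp(−πζ/√(1−ζ²)) = 33%, ζ = −ln(0.33)/√(π²+ln²(0.33)) = 0.3328.
Characteristic equation s² + 5.2s + 6.3K_p = 0 gives ζ = 5.2/(2√(6.3K_p)).
Setting ζ = 0.3328: √(6.3K_p) = 5.2/(2·0.3328) = 7.813, so K_p = 61.04/6.3 = 9.69.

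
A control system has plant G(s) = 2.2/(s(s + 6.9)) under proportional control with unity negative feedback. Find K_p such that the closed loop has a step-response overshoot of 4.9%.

From %OS = 100·exp(−πζ/√(1−ζ²)) = 4.9%, ζ = −ln(0.049)/√(π²+ln²(0.049)) = 0.6925.
Characteristic equation s² + 6.9s + 2.2K_p = 0 gives ζ = 6.9/(2√(2.2K_p)).
Setting ζ = 0.6925: √(2.2K_p) = 6.9/(2·0.6925) = 4.982, so K_p = 24.82/2.2 = 11.3.

K_p = 11.3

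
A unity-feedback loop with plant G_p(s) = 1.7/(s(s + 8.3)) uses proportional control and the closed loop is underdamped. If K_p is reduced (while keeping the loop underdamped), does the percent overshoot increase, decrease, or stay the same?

ζ = 8.3/(2√(1.7K_p)) rises as K_p falls; higher damping means less overshoot.

decrease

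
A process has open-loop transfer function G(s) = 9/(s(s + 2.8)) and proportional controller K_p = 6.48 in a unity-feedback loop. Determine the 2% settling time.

T_s ≈ 2.86 s

The closed-loop denominator s² + 2.8s + 58.32 gives ω_n = √58.32 = 7.637 and ζ = 2.8/(2ω_n) = 0.1833.
2% settling time T_s ≈ 4/(ζω_n) = 4/1.4 = 2.86 s.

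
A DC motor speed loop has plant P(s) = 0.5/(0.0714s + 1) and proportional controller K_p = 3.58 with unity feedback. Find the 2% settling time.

Closed loop: T(s) = K_p·P/(1+K_p·P) = 1.79/(0.0714s + 1 + 1.79), with pole at s = −(1 + 1.79)/0.0714 = −39.08.
τ = 1/39.08 = 0.02559 s, so 2% settling time ≈ 4τ = 0.102 s.

T_s ≈ 0.102 s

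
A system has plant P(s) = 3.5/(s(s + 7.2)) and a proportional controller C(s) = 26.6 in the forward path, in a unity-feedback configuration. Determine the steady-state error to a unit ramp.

The loop has one pole at the origin (type 1). Velocity error constant K_v = lim_{s→0} s·C(s)P(s) = 26.6·3.5/7.2 = 12.93.
Steady-state error to a unit ramp: e_ss = 1/K_v = 0.0773.

0.0773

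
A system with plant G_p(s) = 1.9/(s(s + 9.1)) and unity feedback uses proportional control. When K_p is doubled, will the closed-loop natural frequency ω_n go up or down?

increase

ω_n = √(1.9·K_p), which grows with K_p.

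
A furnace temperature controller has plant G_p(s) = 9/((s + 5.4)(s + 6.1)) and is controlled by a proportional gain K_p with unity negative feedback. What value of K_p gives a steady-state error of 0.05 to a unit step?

Steady-state error for a unit step on this type-0 loop is 1/(1 + K_p·G_p(0)).
G_p(0) = 0.2732. Require 1/(1 + K_p·0.2732) = 0.05, so 1 + 0.2732·K_p = 20.
K_p = (20 − 1)/0.2732 = 69.5.

K_p = 69.5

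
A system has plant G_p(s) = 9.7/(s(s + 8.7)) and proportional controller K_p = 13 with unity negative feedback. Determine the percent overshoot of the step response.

26.7%

From 1 + K_pG_p(s) = 0: s² + 8.7s + 126.1 = 0 ⇒ ω_n = 11.23, ζ = 0.3874.
%OS = 100·exp(−πζ/√(1−ζ²)) = 100·exp(−π·0.3874/√0.8499) = 26.7%.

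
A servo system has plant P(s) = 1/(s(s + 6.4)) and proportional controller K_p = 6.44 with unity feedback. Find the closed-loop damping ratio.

1 + K_p·P(s) = 0 gives s² + 6.4s + 6.44 = 0.
So ω_n² = 6.44 ⇒ ω_n = 2.538 rad/s, and ζ = 6.4/(2ω_n) = 1.26.

ζ = 1.26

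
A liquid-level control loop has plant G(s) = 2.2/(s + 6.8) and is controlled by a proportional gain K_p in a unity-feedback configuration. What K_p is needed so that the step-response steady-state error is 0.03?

The loop is type 0, so e_ss(step) = 1/(1 + K_pos) with K_pos = K_p·G(0).
G(0) = 0.3235. Require 1/(1 + K_p·0.3235) = 0.03, so 1 + 0.3235·K_p = 33.33.
K_p = (33.33 − 1)/0.3235 = 99.9.

K_p = 99.9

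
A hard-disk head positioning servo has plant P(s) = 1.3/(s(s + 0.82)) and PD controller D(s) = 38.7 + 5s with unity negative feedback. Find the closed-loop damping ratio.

Forward path: (38.7 + 5s)·1.3/(s(s+0.82)). The closed-loop characteristic equation is s² + (0.82 + 1.3·5)s + 1.3·38.7 = 0.
That is s² + 7.32s + 50.31 = 0, so ω_n = 7.093 rad/s and ζ = 7.32/(2·7.093) = 0.516.

ζ = 0.516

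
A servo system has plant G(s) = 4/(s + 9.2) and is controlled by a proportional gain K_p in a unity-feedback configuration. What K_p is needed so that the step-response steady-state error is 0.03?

For a type-0 loop with proportional control, e_ss = 1/(1 + K_p·G(0)).
G(0) = 0.4348. Require 1/(1 + K_p·0.4348) = 0.03, so 1 + 0.4348·K_p = 33.33.
K_p = (33.33 − 1)/0.4348 = 74.4.

K_p = 74.4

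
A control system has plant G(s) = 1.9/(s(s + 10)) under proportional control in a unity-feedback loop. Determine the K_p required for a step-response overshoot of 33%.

K_p = 119

From %OS = 100·exp(−πζ/√(1−ζ²)) = 33%, ζ = −ln(0.33)/√(π²+ln²(0.33)) = 0.3328.
Characteristic equation s² + 10s + 1.9K_p = 0 gives ζ = 10/(2√(1.9K_p)).
Setting ζ = 0.3328: √(1.9K_p) = 10/(2·0.3328) = 15.02, so K_p = 225.7/1.9 = 119.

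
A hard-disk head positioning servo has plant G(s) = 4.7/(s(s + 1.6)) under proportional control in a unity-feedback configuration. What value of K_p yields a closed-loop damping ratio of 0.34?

Closed-loop characteristic equation: s² + 1.6s + K_p·4.7 = 0.
So ω_n = √(4.7K_p) and 2ζω_n = 1.6, giving ζ = 1.6/(2√(4.7K_p)).
Setting ζ = 0.34: √(4.7K_p) = 1.6/(2·0.34) = 2.353, so K_p = 5.536/4.7 = 1.18.

K_p = 1.18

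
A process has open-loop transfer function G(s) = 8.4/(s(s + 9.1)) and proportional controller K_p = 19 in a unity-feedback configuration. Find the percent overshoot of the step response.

Closed-loop characteristic equation: s² + 9.1s + 159.6 = 0, so ω_n = 12.63 rad/s and ζ = 9.1/(2·12.63) = 0.3602.
%OS = 100·exp(−πζ/√(1−ζ²)) = 100·exp(−π·0.3602/√0.8703) = 29.7%.

29.7%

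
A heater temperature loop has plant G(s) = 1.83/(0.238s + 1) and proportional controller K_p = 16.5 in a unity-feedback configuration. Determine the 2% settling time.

Closed loop: T(s) = K_p·G/(1+K_p·G) = 30.2/(0.238s + 1 + 30.2), with pole at s = −(1 + 30.2)/0.238 = −131.1.
τ = 1/131.1 = 0.007629 s, so 2% settling time ≈ 4τ = 0.0305 s.

T_s ≈ 0.0305 s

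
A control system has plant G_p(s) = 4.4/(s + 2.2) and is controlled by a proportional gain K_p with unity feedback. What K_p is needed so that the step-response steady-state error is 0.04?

The loop is type 0, so e_ss(step) = 1/(1 + K_pos) with K_pos = K_p·G_p(0).
G_p(0) = 2. Require 1/(1 + K_p·2) = 0.04, so 1 + 2·K_p = 25.
K_p = (25 − 1)/2 = 12.

K_p = 12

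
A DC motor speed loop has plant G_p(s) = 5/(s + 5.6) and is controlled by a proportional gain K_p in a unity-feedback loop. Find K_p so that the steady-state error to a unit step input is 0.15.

K_p = 6.35

For a type-0 loop with proportional control, e_ss = 1/(1 + K_p·G_p(0)).
G_p(0) = 0.8929. Require 1/(1 + K_p·0.8929) = 0.15, so 1 + 0.8929·K_p = 6.667.
K_p = (6.667 − 1)/0.8929 = 6.35.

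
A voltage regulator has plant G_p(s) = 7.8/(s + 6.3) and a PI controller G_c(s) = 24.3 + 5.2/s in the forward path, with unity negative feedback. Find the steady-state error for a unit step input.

0

The open loop G_c(s)G_p(s) has a pole at the origin (type 1), so the static position error constant is infinite and e_ss = 1/(1+∞) = 0.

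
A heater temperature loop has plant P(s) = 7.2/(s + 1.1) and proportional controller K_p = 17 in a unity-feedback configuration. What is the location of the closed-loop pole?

s = -123.5

Closed-loop transfer function: T(s) = K_p·P(s)/(1 + K_p·P(s)) = 122.4/(s + 1.1 + 122.4) = 122.4/(s + 123.5).
The closed-loop pole is at s = −123.5.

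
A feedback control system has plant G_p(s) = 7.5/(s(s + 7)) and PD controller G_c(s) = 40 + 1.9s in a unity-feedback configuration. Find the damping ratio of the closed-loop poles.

ζ = 0.613

Forward path: (40 + 1.9s)·7.5/(s(s+7)). The closed-loop characteristic equation is s² + (7 + 7.5·1.9)s + 7.5·40 = 0.
That is s² + 21.25s + 300 = 0, so ω_n = 17.32 rad/s and ζ = 21.25/(2·17.32) = 0.6134.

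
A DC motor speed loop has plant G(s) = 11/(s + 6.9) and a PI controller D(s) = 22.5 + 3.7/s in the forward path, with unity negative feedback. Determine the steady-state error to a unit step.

The open loop D(s)G(s) has a pole at the origin (type 1), so the static position error constant is infinite and e_ss = 1/(1+∞) = 0.

0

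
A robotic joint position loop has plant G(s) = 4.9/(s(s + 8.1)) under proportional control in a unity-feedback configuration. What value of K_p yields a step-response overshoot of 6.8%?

K_p = 7.92

From %OS = 100·exp(−πζ/√(1−ζ²)) = 6.8%, ζ = −ln(0.068)/√(π²+ln²(0.068)) = 0.6502.
Characteristic equation s² + 8.1s + 4.9K_p = 0 gives ζ = 8.1/(2√(4.9K_p)).
Setting ζ = 0.6502: √(4.9K_p) = 8.1/(2·0.6502) = 6.229, so K_p = 38.8/4.9 = 7.92.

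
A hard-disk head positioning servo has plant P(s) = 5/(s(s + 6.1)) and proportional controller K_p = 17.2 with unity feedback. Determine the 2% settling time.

Closed-loop characteristic equation: s² + 6.1s + 86 = 0, so ω_n = 9.274 rad/s and ζ = 6.1/(2·9.274) = 0.3289.
2% settling time T_s ≈ 4/(ζω_n) = 4/3.05 = 1.31 s.

T_s ≈ 1.31 s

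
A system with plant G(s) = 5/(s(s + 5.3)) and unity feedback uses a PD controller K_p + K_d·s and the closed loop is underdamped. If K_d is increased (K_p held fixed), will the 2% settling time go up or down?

Characteristic equation s² + (5.3 + 5K_d)s + 5K_p = 0: raising K_d increases ζω_n = (5.3+5K_d)/2 while the loop stays underdamped, so T_s ≈ 4/(ζω_n) decreases.

decrease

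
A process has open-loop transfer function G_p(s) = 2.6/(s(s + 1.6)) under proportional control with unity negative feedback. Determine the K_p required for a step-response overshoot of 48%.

K_p = 4.76

From %OS = 100·exp(−πζ/√(1−ζ²)) = 48%, ζ = −ln(0.48)/√(π²+ln²(0.48)) = 0.2275.
Characteristic equation s² + 1.6s + 2.6K_p = 0 gives ζ = 1.6/(2√(2.6K_p)).
Setting ζ = 0.2275: √(2.6K_p) = 1.6/(2·0.2275) = 3.516, so K_p = 12.37/2.6 = 4.76.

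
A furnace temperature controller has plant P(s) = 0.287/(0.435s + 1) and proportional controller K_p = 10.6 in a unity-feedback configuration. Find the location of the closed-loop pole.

Closed loop: T(s) = K_p·P/(1+K_p·P) = 3.042/(0.435s + 1 + 3.042), with pole at s = −(1 + 3.042)/0.435 = −9.292.

s = -9.292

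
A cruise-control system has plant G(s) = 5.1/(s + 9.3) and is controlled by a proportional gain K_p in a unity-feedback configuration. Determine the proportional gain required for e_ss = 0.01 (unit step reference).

K_p = 181

The loop is type 0, so e_ss(step) = 1/(1 + K_pos) with K_pos = K_p·G(0).
G(0) = 0.5484. Require 1/(1 + K_p·0.5484) = 0.01, so 1 + 0.5484·K_p = 100.
K_p = (100 − 1)/0.5484 = 181.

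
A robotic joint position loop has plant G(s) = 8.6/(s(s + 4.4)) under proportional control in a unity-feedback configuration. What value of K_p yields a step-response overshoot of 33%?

K_p = 5.08

From %OS = 100·exp(−πζ/√(1−ζ²)) = 33%, ζ = −ln(0.33)/√(π²+ln²(0.33)) = 0.3328.
Characteristic equation s² + 4.4s + 8.6K_p = 0 gives ζ = 4.4/(2√(8.6K_p)).
Setting ζ = 0.3328: √(8.6K_p) = 4.4/(2·0.3328) = 6.611, so K_p = 43.7/8.6 = 5.08.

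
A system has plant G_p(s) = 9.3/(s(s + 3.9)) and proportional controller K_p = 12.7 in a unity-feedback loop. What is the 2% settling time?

T_s ≈ 2.05 s

The closed-loop denominator s² + 3.9s + 118.1 gives ω_n = √118.1 = 10.87 and ζ = 3.9/(2ω_n) = 0.1794.
2% settling time T_s ≈ 4/(ζω_n) = 4/1.95 = 2.05 s.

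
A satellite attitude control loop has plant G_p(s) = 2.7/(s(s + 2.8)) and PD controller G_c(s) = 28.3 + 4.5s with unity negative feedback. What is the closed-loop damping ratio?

ζ = 0.855

Forward path: (28.3 + 4.5s)·2.7/(s(s+2.8)). The closed-loop characteristic equation is s² + (2.8 + 2.7·4.5)s + 2.7·28.3 = 0.
That is s² + 14.95s + 76.41 = 0, so ω_n = 8.741 rad/s and ζ = 14.95/(2·8.741) = 0.8551.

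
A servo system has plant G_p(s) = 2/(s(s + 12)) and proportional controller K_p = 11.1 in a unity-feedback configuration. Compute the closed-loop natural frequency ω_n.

The closed-loop denominator is s(s+12) + 11.1·2 = s² + 12s + 22.2.
So ω_n² = 22.2 ⇒ ω_n = 4.712 rad/s, and ζ = 12/(2ω_n) = 1.27.

ω_n = 4.71 rad/s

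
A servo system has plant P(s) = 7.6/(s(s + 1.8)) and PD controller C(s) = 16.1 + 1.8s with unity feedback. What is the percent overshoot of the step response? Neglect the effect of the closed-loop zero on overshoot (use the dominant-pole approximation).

4.61%

Forward path: (16.1 + 1.8s)·7.6/(s(s+1.8)). The closed-loop characteristic equation is s² + (1.8 + 7.6·1.8)s + 7.6·16.1 = 0.
That is s² + 15.48s + 122.4 = 0, so ω_n = 11.06 rad/s and ζ = 15.48/(2·11.06) = 0.6997.
%OS = 100·exp(−πζ/√(1−ζ²)) = 4.61%.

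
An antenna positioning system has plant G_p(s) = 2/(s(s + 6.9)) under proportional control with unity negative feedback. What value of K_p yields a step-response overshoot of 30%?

K_p = 46.5

From %OS = 100·exp(−πζ/√(1−ζ²)) = 30%, ζ = −ln(0.3)/√(π²+ln²(0.3)) = 0.3579.
Characteristic equation s² + 6.9s + 2K_p = 0 gives ζ = 6.9/(2√(2K_p)).
Setting ζ = 0.3579: √(2K_p) = 6.9/(2·0.3579) = 9.641, so K_p = 92.94/2 = 46.5.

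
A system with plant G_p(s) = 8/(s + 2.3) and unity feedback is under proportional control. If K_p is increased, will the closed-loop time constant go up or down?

Closed-loop pole is at s = −(2.3+K_p·8); larger K_p moves it further left, so τ = 1/(2.3+K_p·8) decreases.

decrease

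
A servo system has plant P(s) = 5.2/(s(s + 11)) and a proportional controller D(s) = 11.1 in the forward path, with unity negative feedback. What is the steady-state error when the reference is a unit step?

The open loop D(s)P(s) has a pole at the origin (type 1), so the static position error constant is infinite and e_ss = 1/(1+∞) = 0.

0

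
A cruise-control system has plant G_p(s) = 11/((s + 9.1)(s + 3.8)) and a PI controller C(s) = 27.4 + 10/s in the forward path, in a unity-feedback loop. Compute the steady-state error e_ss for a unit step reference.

0

The open loop C(s)G_p(s) has a pole at the origin (type 1), so the static position error constant is infinite and e_ss = 1/(1+∞) = 0.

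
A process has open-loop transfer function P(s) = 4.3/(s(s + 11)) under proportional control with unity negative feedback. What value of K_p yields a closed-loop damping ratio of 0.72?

Closed-loop characteristic equation: s² + 11s + K_p·4.3 = 0.
So ω_n = √(4.3K_p) and 2ζω_n = 11, giving ζ = 11/(2√(4.3K_p)).
Setting ζ = 0.72: √(4.3K_p) = 11/(2·0.72) = 7.639, so K_p = 58.35/4.3 = 13.6.

K_p = 13.6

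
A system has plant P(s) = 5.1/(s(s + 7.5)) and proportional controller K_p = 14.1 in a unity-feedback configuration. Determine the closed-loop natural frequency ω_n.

ω_n = 8.48 rad/s

With unity feedback the closed-loop characteristic equation is s² + 7.5s + 14.1·5.1 = s² + 7.5s + 71.91 = 0.
So ω_n² = 71.91 ⇒ ω_n = 8.48 rad/s, and ζ = 7.5/(2ω_n) = 0.442.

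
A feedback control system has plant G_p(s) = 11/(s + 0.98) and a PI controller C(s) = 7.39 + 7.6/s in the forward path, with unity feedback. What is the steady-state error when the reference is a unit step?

0

The open loop C(s)G_p(s) has a pole at the origin (type 1), so the static position error constant is infinite and e_ss = 1/(1+∞) = 0.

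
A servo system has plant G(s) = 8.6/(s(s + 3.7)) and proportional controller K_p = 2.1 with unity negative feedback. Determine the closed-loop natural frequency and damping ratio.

The closed-loop denominator is s(s+3.7) + 2.1·8.6 = s² + 3.7s + 18.06.
So ω_n² = 18.06 ⇒ ω_n = 4.25 rad/s, and ζ = 3.7/(2ω_n) = 0.435.

ω_n = 4.25 rad/s, ζ = 0.435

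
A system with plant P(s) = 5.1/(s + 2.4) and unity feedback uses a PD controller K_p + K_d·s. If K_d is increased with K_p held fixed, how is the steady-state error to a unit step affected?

K_d affects only the transient (the s-coefficient); the DC loop gain, and hence e_ss, depends only on K_p.

unchanged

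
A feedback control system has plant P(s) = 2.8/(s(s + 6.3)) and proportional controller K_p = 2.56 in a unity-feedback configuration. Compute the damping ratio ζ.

With unity feedback the closed-loop characteristic equation is s² + 6.3s + 2.56·2.8 = s² + 6.3s + 7.168 = 0.
Matching s² + 2ζω_n s + ω_n²: ω_n = √7.168 = 2.677 rad/s and 2ζω_n = 6.3, so ζ = 6.3/(2·2.677) = 1.18.

ζ = 1.18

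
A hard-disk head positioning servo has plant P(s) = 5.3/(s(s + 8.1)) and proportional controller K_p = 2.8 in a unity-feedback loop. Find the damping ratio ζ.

ζ = 1.05

With unity feedback the closed-loop characteristic equation is s² + 8.1s + 2.8·5.3 = s² + 8.1s + 14.84 = 0.
Matching s² + 2ζω_n s + ω_n²: ω_n = √14.84 = 3.852 rad/s and 2ζω_n = 8.1, so ζ = 8.1/(2·3.852) = 1.05.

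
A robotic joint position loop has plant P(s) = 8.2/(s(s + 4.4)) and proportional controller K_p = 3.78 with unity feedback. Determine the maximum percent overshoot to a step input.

Closed-loop characteristic equation: s² + 4.4s + 31 = 0, so ω_n = 5.567 rad/s and ζ = 4.4/(2·5.567) = 0.3952.
%OS = 100·exp(−πζ/√(1−ζ²)) = 100·exp(−π·0.3952/√0.8439) = 25.9%.

25.9%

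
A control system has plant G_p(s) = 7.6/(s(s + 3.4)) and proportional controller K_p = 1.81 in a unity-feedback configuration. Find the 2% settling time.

From 1 + K_pG_p(s) = 0: s² + 3.4s + 13.76 = 0 ⇒ ω_n = 3.709, ζ = 0.4584.
2% settling time T_s ≈ 4/(ζω_n) = 4/1.7 = 2.35 s.

T_s ≈ 2.35 s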